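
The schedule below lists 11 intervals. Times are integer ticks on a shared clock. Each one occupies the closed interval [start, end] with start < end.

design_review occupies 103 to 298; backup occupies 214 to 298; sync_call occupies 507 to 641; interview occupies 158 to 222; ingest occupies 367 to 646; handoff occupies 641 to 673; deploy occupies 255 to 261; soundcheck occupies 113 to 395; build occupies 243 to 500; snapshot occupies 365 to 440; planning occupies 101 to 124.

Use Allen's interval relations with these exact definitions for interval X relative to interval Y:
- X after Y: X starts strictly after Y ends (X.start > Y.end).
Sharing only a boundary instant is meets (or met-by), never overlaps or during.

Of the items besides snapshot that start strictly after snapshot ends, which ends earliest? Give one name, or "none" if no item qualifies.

sync_call

Target snapshot = [365, 440].
backup [214, 298] → before → excluded.
build [243, 500] → contains → excluded.
deploy [255, 261] → before → excluded.
design_review [103, 298] → before → excluded.
handoff [641, 673] → after → candidate.
ingest [367, 646] → overlapped-by → excluded.
interview [158, 222] → before → excluded.
planning [101, 124] → before → excluded.
soundcheck [113, 395] → overlaps → excluded.
sync_call [507, 641] → after → candidate.
Among candidates, earliest end is 641 → sync_call.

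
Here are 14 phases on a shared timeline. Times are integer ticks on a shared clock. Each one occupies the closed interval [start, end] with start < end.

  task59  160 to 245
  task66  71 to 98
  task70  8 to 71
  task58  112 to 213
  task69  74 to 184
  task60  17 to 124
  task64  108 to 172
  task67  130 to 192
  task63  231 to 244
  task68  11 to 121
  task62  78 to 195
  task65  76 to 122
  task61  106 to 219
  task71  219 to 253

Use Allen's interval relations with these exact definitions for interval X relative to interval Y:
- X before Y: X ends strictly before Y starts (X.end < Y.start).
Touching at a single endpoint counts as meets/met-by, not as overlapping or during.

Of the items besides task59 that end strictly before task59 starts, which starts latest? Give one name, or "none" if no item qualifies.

Target task59 = [160, 245].
task58 [112, 213] → overlaps → excluded.
task60 [17, 124] → before → candidate.
task61 [106, 219] → overlaps → excluded.
task62 [78, 195] → overlaps → excluded.
task63 [231, 244] → during → excluded.
task64 [108, 172] → overlaps → excluded.
task65 [76, 122] → before → candidate.
task66 [71, 98] → before → candidate.
task67 [130, 192] → overlaps → excluded.
task68 [11, 121] → before → candidate.
task69 [74, 184] → overlaps → excluded.
task70 [8, 71] → before → candidate.
task71 [219, 253] → overlapped-by → excluded.
Among candidates, latest start is 76 → task65.

task65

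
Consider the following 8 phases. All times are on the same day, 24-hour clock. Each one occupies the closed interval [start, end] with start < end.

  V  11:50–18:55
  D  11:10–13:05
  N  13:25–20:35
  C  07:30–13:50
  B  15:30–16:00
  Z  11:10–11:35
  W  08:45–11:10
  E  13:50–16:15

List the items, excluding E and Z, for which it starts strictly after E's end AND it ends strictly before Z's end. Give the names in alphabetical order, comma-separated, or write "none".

none

Conditions: its start is strictly after E's end (X.start > 16:15) AND its end is strictly before Z's end (X.end < 11:35).
B: start 15:30 > 16:15? ✗; end 16:00 < 11:35? ✗ → no.
C: start 07:30 > 16:15? ✗; end 13:50 < 11:35? ✗ → no.
D: start 11:10 > 16:15? ✗; end 13:05 < 11:35? ✗ → no.
N: start 13:25 > 16:15? ✗; end 20:35 < 11:35? ✗ → no.
V: start 11:50 > 16:15? ✗; end 18:55 < 11:35? ✗ → no.
W: start 08:45 > 16:15? ✗; end 11:10 < 11:35? ✓ → no.
Result: none.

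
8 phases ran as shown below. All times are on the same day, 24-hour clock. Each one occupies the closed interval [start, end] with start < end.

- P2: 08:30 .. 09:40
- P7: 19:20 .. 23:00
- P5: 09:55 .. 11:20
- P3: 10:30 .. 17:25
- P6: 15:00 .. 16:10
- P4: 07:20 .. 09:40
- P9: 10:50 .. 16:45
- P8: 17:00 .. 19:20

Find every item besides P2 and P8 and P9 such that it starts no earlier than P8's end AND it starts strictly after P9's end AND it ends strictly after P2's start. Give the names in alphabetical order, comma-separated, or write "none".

Conditions: its start is no earlier than P8's end (X.start >= 19:20) AND its start is strictly after P9's end (X.start > 16:45) AND its end is strictly after P2's start (X.end > 08:30).
P3: start 10:30 >= 19:20? ✗; start 10:30 > 16:45? ✗; end 17:25 > 08:30? ✓ → no.
P4: start 07:20 >= 19:20? ✗; start 07:20 > 16:45? ✗; end 09:40 > 08:30? ✓ → no.
P5: start 09:55 >= 19:20? ✗; start 09:55 > 16:45? ✗; end 11:20 > 08:30? ✓ → no.
P6: start 15:00 >= 19:20? ✗; start 15:00 > 16:45? ✗; end 16:10 > 08:30? ✓ → no.
P7: start 19:20 >= 19:20? ✓; start 19:20 > 16:45? ✓; end 23:00 > 08:30? ✓ → yes.
Result: P7.

P7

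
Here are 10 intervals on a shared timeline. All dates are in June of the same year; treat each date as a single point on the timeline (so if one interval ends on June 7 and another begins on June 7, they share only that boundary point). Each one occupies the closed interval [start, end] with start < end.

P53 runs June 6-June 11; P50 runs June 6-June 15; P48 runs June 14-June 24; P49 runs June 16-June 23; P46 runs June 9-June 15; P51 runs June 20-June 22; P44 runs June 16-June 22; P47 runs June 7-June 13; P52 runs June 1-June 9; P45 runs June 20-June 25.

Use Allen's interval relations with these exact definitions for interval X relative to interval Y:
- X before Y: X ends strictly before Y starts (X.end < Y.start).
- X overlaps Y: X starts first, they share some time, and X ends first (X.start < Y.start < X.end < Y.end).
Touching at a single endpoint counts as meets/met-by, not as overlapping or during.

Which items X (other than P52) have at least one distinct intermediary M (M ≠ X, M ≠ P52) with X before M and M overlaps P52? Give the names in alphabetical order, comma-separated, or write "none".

Target P52 = [June 1, June 9].
Intermediaries M with M overlaps P52: none.
Union: none.

none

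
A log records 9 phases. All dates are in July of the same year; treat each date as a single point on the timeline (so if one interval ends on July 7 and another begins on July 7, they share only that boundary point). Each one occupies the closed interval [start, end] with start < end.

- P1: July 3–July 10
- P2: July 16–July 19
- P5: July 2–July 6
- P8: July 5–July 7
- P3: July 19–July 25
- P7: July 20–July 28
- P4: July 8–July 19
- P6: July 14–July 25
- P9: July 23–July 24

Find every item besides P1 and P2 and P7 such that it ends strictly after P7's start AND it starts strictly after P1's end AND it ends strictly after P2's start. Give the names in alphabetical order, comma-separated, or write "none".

P3, P6, P9

Conditions: its end is strictly after P7's start (X.end > July 20) AND its start is strictly after P1's end (X.start > July 10) AND its end is strictly after P2's start (X.end > July 16).
P3: end July 25 > July 20? ✓; start July 19 > July 10? ✓; end July 25 > July 16? ✓ → yes.
P4: end July 19 > July 20? ✗; start July 8 > July 10? ✗; end July 19 > July 16? ✓ → no.
P5: end July 6 > July 20? ✗; start July 2 > July 10? ✗; end July 6 > July 16? ✗ → no.
P6: end July 25 > July 20? ✓; start July 14 > July 10? ✓; end July 25 > July 16? ✓ → yes.
P8: end July 7 > July 20? ✗; start July 5 > July 10? ✗; end July 7 > July 16? ✗ → no.
P9: end July 24 > July 20? ✓; start July 23 > July 10? ✓; end July 24 > July 16? ✓ → yes.
Result: P3, P6, P9.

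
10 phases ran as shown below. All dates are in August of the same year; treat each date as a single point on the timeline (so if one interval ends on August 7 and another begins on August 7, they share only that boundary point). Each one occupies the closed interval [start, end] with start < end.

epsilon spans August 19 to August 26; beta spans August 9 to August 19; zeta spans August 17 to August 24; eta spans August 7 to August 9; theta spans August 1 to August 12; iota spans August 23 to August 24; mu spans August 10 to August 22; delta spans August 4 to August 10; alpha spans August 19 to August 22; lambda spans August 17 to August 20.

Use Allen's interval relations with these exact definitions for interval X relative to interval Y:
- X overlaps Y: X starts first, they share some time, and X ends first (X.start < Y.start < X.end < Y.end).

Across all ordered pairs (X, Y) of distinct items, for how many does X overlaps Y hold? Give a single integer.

11

Checking all 90 ordered pairs for relation 'overlaps'; matching pairs in alphabetical order:
(beta, lambda): beta overlaps lambda ✓
(beta, mu): beta overlaps mu ✓
(beta, zeta): beta overlaps zeta ✓
(delta, beta): delta overlaps beta ✓
(lambda, alpha): lambda overlaps alpha ✓
(lambda, epsilon): lambda overlaps epsilon ✓
(mu, epsilon): mu overlaps epsilon ✓
(mu, zeta): mu overlaps zeta ✓
(theta, beta): theta overlaps beta ✓
(theta, mu): theta overlaps mu ✓
(zeta, epsilon): zeta overlaps epsilon ✓
Count: 11.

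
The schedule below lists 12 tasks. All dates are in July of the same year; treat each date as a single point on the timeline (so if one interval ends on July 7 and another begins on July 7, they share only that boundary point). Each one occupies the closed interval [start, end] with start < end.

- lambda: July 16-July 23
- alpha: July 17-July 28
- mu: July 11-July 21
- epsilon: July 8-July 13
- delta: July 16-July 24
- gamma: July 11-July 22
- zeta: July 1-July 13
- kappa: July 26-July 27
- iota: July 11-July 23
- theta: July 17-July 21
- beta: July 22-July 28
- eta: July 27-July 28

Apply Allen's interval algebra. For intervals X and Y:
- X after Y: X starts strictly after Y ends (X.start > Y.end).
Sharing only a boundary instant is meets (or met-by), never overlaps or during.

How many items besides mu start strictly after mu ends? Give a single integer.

Target mu = [July 11, July 21].
alpha [July 17, July 28] → overlapped-by → no.
beta [July 22, July 28] → after → counts.
delta [July 16, July 24] → overlapped-by → no.
epsilon [July 8, July 13] → overlaps → no.
eta [July 27, July 28] → after → counts.
gamma [July 11, July 22] → started-by → no.
iota [July 11, July 23] → started-by → no.
kappa [July 26, July 27] → after → counts.
lambda [July 16, July 23] → overlapped-by → no.
theta [July 17, July 21] → finishes → no.
zeta [July 1, July 13] → overlaps → no.
Total: 3.

3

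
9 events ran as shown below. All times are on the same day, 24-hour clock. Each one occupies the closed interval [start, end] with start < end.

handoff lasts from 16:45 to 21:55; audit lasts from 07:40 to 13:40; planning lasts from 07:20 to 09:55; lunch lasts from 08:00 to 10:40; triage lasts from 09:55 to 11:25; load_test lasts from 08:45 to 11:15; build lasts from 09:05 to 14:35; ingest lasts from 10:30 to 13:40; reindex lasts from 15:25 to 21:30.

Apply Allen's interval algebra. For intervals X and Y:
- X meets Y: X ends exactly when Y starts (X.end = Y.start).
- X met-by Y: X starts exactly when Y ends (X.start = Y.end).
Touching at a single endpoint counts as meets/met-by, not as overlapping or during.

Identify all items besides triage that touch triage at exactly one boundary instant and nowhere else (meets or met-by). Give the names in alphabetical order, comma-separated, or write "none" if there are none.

planning

Target triage = [09:55, 11:25].
audit [07:40, 13:40] → contains → no.
build [09:05, 14:35] → contains → no.
handoff [16:45, 21:55] → after → no.
ingest [10:30, 13:40] → overlapped-by → no.
load_test [08:45, 11:15] → overlaps → no.
lunch [08:00, 10:40] → overlaps → no.
planning [07:20, 09:55] → meets → yes.
reindex [15:25, 21:30] → after → no.
Result: planning.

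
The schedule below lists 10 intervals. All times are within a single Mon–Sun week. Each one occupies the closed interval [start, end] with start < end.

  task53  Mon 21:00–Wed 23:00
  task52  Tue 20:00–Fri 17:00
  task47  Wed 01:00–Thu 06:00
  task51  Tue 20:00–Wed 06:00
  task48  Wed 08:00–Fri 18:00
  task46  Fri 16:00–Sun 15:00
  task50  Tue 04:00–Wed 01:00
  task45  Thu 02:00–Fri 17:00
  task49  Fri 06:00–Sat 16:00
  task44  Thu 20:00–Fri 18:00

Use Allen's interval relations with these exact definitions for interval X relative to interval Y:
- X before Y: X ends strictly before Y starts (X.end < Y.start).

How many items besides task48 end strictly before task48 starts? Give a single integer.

Target task48 = [Wed 08:00, Fri 18:00].
task44 [Thu 20:00, Fri 18:00] → finishes → no.
task45 [Thu 02:00, Fri 17:00] → during → no.
task46 [Fri 16:00, Sun 15:00] → overlapped-by → no.
task47 [Wed 01:00, Thu 06:00] → overlaps → no.
task49 [Fri 06:00, Sat 16:00] → overlapped-by → no.
task50 [Tue 04:00, Wed 01:00] → before → counts.
task51 [Tue 20:00, Wed 06:00] → before → counts.
task52 [Tue 20:00, Fri 17:00] → overlaps → no.
task53 [Mon 21:00, Wed 23:00] → overlaps → no.
Total: 2.

2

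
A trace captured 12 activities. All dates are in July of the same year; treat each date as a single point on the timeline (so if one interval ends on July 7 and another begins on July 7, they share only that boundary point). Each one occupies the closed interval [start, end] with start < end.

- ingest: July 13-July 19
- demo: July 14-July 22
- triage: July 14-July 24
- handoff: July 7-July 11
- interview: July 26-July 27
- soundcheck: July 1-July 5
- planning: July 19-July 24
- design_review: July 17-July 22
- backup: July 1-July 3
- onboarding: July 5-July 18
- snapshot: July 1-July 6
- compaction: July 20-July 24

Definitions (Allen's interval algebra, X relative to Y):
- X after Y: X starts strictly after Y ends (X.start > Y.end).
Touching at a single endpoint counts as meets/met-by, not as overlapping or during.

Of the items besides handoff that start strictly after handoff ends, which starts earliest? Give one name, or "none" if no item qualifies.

Target handoff = [July 7, July 11].
backup [July 1, July 3] → before → excluded.
compaction [July 20, July 24] → after → candidate.
demo [July 14, July 22] → after → candidate.
design_review [July 17, July 22] → after → candidate.
ingest [July 13, July 19] → after → candidate.
interview [July 26, July 27] → after → candidate.
onboarding [July 5, July 18] → contains → excluded.
planning [July 19, July 24] → after → candidate.
snapshot [July 1, July 6] → before → excluded.
soundcheck [July 1, July 5] → before → excluded.
triage [July 14, July 24] → after → candidate.
Among candidates, earliest start is July 13 → ingest.

ingest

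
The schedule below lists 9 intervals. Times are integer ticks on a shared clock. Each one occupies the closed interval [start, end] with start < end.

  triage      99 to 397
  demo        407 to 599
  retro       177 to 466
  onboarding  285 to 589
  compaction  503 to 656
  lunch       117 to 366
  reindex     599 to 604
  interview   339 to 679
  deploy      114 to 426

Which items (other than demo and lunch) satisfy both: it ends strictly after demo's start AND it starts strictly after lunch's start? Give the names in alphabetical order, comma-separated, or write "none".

Conditions: its end is strictly after demo's start (X.end > 407) AND its start is strictly after lunch's start (X.start > 117).
compaction: end 656 > 407? ✓; start 503 > 117? ✓ → yes.
deploy: end 426 > 407? ✓; start 114 > 117? ✗ → no.
interview: end 679 > 407? ✓; start 339 > 117? ✓ → yes.
onboarding: end 589 > 407? ✓; start 285 > 117? ✓ → yes.
reindex: end 604 > 407? ✓; start 599 > 117? ✓ → yes.
retro: end 466 > 407? ✓; start 177 > 117? ✓ → yes.
triage: end 397 > 407? ✗; start 99 > 117? ✗ → no.
Result: compaction, interview, onboarding, reindex, retro.

compaction, interview, onboarding, reindex, retro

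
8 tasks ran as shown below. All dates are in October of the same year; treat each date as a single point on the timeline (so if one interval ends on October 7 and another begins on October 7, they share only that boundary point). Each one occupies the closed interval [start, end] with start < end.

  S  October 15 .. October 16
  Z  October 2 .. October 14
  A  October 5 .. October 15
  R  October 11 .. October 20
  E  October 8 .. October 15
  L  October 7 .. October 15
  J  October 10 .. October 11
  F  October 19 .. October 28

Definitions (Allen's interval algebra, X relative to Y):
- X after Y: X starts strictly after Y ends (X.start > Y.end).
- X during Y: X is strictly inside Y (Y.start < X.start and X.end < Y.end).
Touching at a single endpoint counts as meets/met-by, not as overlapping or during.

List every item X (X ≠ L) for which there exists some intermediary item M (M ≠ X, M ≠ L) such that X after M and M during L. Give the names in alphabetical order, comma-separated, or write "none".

F, S

Target L = [October 7, October 15].
Intermediaries M with M during L: J.
Via J — items with X after J: F, S.
Union: F, S.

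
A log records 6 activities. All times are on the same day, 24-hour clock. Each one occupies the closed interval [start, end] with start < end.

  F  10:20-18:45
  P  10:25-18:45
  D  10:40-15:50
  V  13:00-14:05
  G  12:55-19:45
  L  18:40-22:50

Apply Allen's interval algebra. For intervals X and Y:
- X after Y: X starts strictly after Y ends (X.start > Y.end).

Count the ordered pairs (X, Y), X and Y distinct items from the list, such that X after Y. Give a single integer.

Checking all 30 ordered pairs for relation 'after'; matching pairs in alphabetical order:
(L, D): L after D ✓
(L, V): L after V ✓
Count: 2.

2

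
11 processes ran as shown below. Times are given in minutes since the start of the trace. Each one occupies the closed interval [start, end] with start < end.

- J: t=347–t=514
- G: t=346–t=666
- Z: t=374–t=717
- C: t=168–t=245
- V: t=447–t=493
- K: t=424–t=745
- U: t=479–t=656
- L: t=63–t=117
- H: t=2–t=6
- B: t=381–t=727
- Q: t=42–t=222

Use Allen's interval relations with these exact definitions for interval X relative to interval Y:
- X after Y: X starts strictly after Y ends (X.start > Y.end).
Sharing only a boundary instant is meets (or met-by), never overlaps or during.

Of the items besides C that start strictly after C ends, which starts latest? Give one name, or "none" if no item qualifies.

Target C = [t=168, t=245].
B [t=381, t=727] → after → candidate.
G [t=346, t=666] → after → candidate.
H [t=2, t=6] → before → excluded.
J [t=347, t=514] → after → candidate.
K [t=424, t=745] → after → candidate.
L [t=63, t=117] → before → excluded.
Q [t=42, t=222] → overlaps → excluded.
U [t=479, t=656] → after → candidate.
V [t=447, t=493] → after → candidate.
Z [t=374, t=717] → after → candidate.
Among candidates, latest start is t=479 → U.

U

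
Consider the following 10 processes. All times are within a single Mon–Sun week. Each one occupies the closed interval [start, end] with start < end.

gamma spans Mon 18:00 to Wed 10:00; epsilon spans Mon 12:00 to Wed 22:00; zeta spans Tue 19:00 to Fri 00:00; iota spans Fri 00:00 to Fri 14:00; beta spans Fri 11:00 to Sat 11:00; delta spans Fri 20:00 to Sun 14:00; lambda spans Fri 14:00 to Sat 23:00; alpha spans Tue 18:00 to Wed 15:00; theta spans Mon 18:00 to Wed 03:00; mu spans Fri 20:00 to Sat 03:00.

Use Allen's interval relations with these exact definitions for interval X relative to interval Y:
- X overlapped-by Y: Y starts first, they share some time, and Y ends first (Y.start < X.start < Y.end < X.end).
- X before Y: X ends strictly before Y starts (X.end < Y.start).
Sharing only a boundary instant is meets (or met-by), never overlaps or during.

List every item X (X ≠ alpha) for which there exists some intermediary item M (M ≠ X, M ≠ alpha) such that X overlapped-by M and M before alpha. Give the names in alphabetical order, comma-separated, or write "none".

Target alpha = [Tue 18:00, Wed 15:00].
Intermediaries M with M before alpha: none.
Union: none.

none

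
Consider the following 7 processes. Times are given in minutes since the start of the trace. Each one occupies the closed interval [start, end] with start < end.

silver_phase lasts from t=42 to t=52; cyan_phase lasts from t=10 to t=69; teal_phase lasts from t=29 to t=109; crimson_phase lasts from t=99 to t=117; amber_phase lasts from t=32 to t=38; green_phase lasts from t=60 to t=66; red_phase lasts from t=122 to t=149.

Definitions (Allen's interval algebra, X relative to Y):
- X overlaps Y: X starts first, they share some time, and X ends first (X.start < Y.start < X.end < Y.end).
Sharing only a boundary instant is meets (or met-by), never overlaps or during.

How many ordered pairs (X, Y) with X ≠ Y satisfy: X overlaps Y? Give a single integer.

Checking all 42 ordered pairs for relation 'overlaps'; matching pairs in alphabetical order:
(cyan_phase, teal_phase): cyan_phase overlaps teal_phase ✓
(teal_phase, crimson_phase): teal_phase overlaps crimson_phase ✓
Count: 2.

2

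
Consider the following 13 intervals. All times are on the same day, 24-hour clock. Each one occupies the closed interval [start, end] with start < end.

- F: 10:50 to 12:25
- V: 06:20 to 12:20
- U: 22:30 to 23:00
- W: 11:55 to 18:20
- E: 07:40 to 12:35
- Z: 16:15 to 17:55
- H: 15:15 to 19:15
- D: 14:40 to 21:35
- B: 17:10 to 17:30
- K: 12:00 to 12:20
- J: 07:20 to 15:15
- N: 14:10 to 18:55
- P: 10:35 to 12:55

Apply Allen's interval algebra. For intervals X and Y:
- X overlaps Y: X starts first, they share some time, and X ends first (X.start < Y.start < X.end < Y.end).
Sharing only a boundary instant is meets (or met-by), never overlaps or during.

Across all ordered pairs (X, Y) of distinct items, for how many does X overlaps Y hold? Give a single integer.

17

Checking all 156 ordered pairs for relation 'overlaps'; matching pairs in alphabetical order:
(E, P): E overlaps P ✓
(E, W): E overlaps W ✓
(F, W): F overlaps W ✓
(J, D): J overlaps D ✓
(J, N): J overlaps N ✓
(J, W): J overlaps W ✓
(N, D): N overlaps D ✓
(N, H): N overlaps H ✓
(P, W): P overlaps W ✓
(V, E): V overlaps E ✓
(V, F): V overlaps F ✓
(V, J): V overlaps J ✓
(V, P): V overlaps P ✓
(V, W): V overlaps W ✓
(W, D): W overlaps D ✓
(W, H): W overlaps H ✓
(W, N): W overlaps N ✓
Count: 17.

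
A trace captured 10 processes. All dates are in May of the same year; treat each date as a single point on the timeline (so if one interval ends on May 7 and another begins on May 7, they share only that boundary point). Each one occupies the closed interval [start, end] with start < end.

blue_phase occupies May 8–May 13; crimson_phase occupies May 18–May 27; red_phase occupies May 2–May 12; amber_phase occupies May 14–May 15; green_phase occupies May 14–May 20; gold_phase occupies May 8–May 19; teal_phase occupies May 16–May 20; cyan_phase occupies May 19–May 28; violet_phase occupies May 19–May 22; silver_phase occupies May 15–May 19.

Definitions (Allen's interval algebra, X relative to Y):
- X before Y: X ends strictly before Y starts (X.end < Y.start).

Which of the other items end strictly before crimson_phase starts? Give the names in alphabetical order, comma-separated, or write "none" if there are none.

Target crimson_phase = [May 18, May 27].
amber_phase [May 14, May 15] → before → yes.
blue_phase [May 8, May 13] → before → yes.
cyan_phase [May 19, May 28] → overlapped-by → no.
gold_phase [May 8, May 19] → overlaps → no.
green_phase [May 14, May 20] → overlaps → no.
red_phase [May 2, May 12] → before → yes.
silver_phase [May 15, May 19] → overlaps → no.
teal_phase [May 16, May 20] → overlaps → no.
violet_phase [May 19, May 22] → during → no.
Result: amber_phase, blue_phase, red_phase.

amber_phase, blue_phase, red_phase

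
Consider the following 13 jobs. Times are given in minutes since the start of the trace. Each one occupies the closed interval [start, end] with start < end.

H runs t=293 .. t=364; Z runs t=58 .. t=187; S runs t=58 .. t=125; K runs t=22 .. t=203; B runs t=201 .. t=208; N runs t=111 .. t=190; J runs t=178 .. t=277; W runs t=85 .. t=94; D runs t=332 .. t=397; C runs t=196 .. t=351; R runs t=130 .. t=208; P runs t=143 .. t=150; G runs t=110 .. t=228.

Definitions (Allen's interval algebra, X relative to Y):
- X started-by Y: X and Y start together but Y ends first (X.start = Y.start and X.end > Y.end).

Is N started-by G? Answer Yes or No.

N = [t=111, t=190], G = [t=110, t=228].
Actual relation of N to G: during.
Asked whether 'started-by' holds → No.

No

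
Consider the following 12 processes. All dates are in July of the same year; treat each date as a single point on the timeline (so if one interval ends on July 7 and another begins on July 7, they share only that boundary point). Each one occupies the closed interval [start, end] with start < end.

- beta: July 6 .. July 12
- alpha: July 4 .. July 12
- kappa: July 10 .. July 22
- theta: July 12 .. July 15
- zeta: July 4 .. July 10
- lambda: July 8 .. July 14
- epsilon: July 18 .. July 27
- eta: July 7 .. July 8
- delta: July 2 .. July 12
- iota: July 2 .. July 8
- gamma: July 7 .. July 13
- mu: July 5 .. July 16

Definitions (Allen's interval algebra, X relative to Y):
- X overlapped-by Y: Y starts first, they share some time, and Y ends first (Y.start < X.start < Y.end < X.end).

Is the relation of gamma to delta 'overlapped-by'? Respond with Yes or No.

gamma = [July 7, July 13], delta = [July 2, July 12].
Actual relation of gamma to delta: overlapped-by.
Asked whether 'overlapped-by' holds → Yes.

Yes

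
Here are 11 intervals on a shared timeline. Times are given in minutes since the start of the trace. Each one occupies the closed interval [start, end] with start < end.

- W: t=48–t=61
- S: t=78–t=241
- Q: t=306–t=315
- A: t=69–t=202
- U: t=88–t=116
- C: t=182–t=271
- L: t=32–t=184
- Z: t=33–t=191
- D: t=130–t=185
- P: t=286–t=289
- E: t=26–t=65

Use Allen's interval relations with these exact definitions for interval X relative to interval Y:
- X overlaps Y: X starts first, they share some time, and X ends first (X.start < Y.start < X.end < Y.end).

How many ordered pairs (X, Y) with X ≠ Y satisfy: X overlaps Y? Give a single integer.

14

Checking all 110 ordered pairs for relation 'overlaps'; matching pairs in alphabetical order:
(A, C): A overlaps C ✓
(A, S): A overlaps S ✓
(D, C): D overlaps C ✓
(E, L): E overlaps L ✓
(E, Z): E overlaps Z ✓
(L, A): L overlaps A ✓
(L, C): L overlaps C ✓
(L, D): L overlaps D ✓
(L, S): L overlaps S ✓
(L, Z): L overlaps Z ✓
(S, C): S overlaps C ✓
(Z, A): Z overlaps A ✓
(Z, C): Z overlaps C ✓
(Z, S): Z overlaps S ✓
Count: 14.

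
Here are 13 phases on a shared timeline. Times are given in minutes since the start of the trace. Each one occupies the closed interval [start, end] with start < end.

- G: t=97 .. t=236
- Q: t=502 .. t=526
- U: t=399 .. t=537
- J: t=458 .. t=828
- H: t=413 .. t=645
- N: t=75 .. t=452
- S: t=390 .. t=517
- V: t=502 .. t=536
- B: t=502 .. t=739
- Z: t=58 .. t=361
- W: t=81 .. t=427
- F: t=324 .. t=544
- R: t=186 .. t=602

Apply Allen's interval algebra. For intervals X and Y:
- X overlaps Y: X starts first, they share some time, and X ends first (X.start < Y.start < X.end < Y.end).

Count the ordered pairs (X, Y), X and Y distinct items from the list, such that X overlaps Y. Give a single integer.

32

Checking all 156 ordered pairs for relation 'overlaps'; matching pairs in alphabetical order:
(F, B): F overlaps B ✓
(F, H): F overlaps H ✓
(F, J): F overlaps J ✓
(G, R): G overlaps R ✓
(H, B): H overlaps B ✓
(H, J): H overlaps J ✓
(N, F): N overlaps F ✓
(N, H): N overlaps H ✓
(N, R): N overlaps R ✓
(N, S): N overlaps S ✓
(N, U): N overlaps U ✓
(R, B): R overlaps B ✓
(R, H): R overlaps H ✓
(R, J): R overlaps J ✓
(S, B): S overlaps B ✓
(S, H): S overlaps H ✓
(S, J): S overlaps J ✓
(S, Q): S overlaps Q ✓
(S, U): S overlaps U ✓
(S, V): S overlaps V ✓
(U, B): U overlaps B ✓
(U, H): U overlaps H ✓
(U, J): U overlaps J ✓
(W, F): W overlaps F ✓
... plus 8 further pairs not listed.
Count: 32.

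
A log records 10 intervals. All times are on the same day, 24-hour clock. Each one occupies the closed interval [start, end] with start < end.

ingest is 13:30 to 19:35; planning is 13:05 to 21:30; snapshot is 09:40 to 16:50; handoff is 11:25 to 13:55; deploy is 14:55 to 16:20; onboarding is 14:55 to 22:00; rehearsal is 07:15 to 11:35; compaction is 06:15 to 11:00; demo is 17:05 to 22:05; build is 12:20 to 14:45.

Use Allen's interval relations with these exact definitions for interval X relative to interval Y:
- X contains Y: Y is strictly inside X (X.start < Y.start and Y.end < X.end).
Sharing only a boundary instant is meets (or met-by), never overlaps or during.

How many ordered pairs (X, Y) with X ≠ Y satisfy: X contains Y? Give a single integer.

Checking all 90 ordered pairs for relation 'contains'; matching pairs in alphabetical order:
(ingest, deploy): ingest contains deploy ✓
(planning, deploy): planning contains deploy ✓
(planning, ingest): planning contains ingest ✓
(snapshot, build): snapshot contains build ✓
(snapshot, deploy): snapshot contains deploy ✓
(snapshot, handoff): snapshot contains handoff ✓
Count: 6.

6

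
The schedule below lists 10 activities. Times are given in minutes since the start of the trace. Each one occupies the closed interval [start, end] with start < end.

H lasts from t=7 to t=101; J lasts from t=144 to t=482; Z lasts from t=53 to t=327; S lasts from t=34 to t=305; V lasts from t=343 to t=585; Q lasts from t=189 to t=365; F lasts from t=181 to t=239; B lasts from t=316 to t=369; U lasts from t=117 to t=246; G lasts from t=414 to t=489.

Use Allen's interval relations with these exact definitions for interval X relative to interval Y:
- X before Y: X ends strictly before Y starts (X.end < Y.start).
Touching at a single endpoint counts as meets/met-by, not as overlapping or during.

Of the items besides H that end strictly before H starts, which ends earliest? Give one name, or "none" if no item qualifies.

none

Target H = [t=7, t=101].
B [t=316, t=369] → after → excluded.
F [t=181, t=239] → after → excluded.
G [t=414, t=489] → after → excluded.
J [t=144, t=482] → after → excluded.
Q [t=189, t=365] → after → excluded.
S [t=34, t=305] → overlapped-by → excluded.
U [t=117, t=246] → after → excluded.
V [t=343, t=585] → after → excluded.
Z [t=53, t=327] → overlapped-by → excluded.
No candidates → none.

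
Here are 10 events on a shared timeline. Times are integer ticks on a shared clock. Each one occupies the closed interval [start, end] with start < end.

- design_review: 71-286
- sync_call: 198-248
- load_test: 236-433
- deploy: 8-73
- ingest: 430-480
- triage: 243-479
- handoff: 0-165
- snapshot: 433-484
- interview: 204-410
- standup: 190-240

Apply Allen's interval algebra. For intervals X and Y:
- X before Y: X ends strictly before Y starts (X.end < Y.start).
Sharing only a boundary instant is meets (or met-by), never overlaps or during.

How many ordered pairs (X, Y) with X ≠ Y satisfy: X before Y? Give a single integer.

23

Checking all 90 ordered pairs for relation 'before'; matching pairs in alphabetical order:
(deploy, ingest): deploy before ingest ✓
(deploy, interview): deploy before interview ✓
(deploy, load_test): deploy before load_test ✓
(deploy, snapshot): deploy before snapshot ✓
(deploy, standup): deploy before standup ✓
(deploy, sync_call): deploy before sync_call ✓
(deploy, triage): deploy before triage ✓
(design_review, ingest): design_review before ingest ✓
(design_review, snapshot): design_review before snapshot ✓
(handoff, ingest): handoff before ingest ✓
(handoff, interview): handoff before interview ✓
(handoff, load_test): handoff before load_test ✓
(handoff, snapshot): handoff before snapshot ✓
(handoff, standup): handoff before standup ✓
(handoff, sync_call): handoff before sync_call ✓
(handoff, triage): handoff before triage ✓
(interview, ingest): interview before ingest ✓
(interview, snapshot): interview before snapshot ✓
(standup, ingest): standup before ingest ✓
(standup, snapshot): standup before snapshot ✓
(standup, triage): standup before triage ✓
(sync_call, ingest): sync_call before ingest ✓
(sync_call, snapshot): sync_call before snapshot ✓
Count: 23.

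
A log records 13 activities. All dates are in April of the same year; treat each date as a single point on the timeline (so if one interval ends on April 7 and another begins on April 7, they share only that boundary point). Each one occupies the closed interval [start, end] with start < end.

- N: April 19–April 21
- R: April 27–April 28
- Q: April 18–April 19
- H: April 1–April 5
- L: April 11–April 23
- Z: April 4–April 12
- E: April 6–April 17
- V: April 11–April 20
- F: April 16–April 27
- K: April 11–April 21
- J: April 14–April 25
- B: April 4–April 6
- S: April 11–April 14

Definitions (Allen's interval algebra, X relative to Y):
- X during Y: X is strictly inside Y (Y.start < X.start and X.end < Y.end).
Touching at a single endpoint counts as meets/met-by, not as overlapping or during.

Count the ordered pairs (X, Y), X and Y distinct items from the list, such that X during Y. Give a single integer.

Checking all 156 ordered pairs for relation 'during'; matching pairs in alphabetical order:
(N, F): N during F ✓
(N, J): N during J ✓
(N, L): N during L ✓
(Q, F): Q during F ✓
(Q, J): Q during J ✓
(Q, K): Q during K ✓
(Q, L): Q during L ✓
(Q, V): Q during V ✓
(S, E): S during E ✓
Count: 9.

9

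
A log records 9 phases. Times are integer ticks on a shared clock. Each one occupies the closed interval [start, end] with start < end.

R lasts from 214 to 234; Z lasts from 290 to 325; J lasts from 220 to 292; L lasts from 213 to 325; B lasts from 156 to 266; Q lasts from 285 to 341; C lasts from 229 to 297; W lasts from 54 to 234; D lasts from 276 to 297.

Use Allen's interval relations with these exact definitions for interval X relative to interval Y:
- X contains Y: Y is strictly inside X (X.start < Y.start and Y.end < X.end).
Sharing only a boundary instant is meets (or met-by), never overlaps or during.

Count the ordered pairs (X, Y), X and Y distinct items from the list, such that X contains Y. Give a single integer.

6

Checking all 72 ordered pairs for relation 'contains'; matching pairs in alphabetical order:
(B, R): B contains R ✓
(L, C): L contains C ✓
(L, D): L contains D ✓
(L, J): L contains J ✓
(L, R): L contains R ✓
(Q, Z): Q contains Z ✓
Count: 6.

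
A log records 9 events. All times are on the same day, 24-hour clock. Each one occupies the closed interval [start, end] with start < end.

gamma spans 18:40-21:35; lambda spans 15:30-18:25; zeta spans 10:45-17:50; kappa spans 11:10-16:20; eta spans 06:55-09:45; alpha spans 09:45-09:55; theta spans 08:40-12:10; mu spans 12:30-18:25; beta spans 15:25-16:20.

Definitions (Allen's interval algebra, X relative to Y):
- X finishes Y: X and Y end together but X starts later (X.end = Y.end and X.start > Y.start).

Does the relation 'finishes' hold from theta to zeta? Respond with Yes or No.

theta = [08:40, 12:10], zeta = [10:45, 17:50].
Actual relation of theta to zeta: overlaps.
Asked whether 'finishes' holds → No.

No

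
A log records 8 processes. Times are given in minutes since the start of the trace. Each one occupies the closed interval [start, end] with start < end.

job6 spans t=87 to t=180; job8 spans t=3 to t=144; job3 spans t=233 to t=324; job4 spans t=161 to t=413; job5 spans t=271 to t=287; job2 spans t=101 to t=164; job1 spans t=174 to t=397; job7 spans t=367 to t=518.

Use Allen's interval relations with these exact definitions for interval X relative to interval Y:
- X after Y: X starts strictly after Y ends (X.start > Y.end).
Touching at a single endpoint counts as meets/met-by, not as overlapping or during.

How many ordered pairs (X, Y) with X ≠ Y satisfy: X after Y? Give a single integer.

Checking all 56 ordered pairs for relation 'after'; matching pairs in alphabetical order:
(job1, job2): job1 after job2 ✓
(job1, job8): job1 after job8 ✓
(job3, job2): job3 after job2 ✓
(job3, job6): job3 after job6 ✓
(job3, job8): job3 after job8 ✓
(job4, job8): job4 after job8 ✓
(job5, job2): job5 after job2 ✓
(job5, job6): job5 after job6 ✓
(job5, job8): job5 after job8 ✓
(job7, job2): job7 after job2 ✓
(job7, job3): job7 after job3 ✓
(job7, job5): job7 after job5 ✓
(job7, job6): job7 after job6 ✓
(job7, job8): job7 after job8 ✓
Count: 14.

14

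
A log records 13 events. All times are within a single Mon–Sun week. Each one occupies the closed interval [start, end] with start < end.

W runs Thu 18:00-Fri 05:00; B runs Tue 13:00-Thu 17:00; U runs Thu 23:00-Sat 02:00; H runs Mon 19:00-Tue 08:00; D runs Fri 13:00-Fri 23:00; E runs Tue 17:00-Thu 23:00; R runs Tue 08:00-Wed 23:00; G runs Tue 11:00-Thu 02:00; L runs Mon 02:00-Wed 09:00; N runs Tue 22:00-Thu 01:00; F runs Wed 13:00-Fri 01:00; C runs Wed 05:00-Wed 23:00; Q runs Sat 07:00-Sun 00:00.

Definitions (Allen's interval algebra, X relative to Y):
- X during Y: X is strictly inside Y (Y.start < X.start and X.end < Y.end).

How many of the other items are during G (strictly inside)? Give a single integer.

2

Target G = [Tue 11:00, Thu 02:00].
B [Tue 13:00, Thu 17:00] → overlapped-by → no.
C [Wed 05:00, Wed 23:00] → during → counts.
D [Fri 13:00, Fri 23:00] → after → no.
E [Tue 17:00, Thu 23:00] → overlapped-by → no.
F [Wed 13:00, Fri 01:00] → overlapped-by → no.
H [Mon 19:00, Tue 08:00] → before → no.
L [Mon 02:00, Wed 09:00] → overlaps → no.
N [Tue 22:00, Thu 01:00] → during → counts.
Q [Sat 07:00, Sun 00:00] → after → no.
R [Tue 08:00, Wed 23:00] → overlaps → no.
U [Thu 23:00, Sat 02:00] → after → no.
W [Thu 18:00, Fri 05:00] → after → no.
Total: 2.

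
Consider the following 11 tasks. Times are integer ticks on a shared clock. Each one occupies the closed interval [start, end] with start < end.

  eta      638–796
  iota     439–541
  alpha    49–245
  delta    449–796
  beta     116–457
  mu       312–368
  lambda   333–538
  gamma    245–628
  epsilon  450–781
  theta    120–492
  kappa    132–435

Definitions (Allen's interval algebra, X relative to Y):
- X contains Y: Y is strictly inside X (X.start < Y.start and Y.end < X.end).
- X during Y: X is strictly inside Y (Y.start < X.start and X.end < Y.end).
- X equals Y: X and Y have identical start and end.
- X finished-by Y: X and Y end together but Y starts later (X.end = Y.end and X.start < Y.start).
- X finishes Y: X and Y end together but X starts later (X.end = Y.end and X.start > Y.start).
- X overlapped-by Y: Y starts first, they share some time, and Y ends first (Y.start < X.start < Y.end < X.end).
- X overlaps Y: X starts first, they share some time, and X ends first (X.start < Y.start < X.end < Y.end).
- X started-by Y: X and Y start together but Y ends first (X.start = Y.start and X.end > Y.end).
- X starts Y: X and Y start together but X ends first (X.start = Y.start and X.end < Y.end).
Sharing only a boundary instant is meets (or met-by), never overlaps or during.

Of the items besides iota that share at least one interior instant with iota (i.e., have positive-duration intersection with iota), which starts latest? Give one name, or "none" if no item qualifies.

Target iota = [439, 541].
alpha [49, 245] → before → excluded.
beta [116, 457] → overlaps → candidate.
delta [449, 796] → overlapped-by → candidate.
epsilon [450, 781] → overlapped-by → candidate.
eta [638, 796] → after → excluded.
gamma [245, 628] → contains → candidate.
kappa [132, 435] → before → excluded.
lambda [333, 538] → overlaps → candidate.
mu [312, 368] → before → excluded.
theta [120, 492] → overlaps → candidate.
Among candidates, latest start is 450 → epsilon.

epsilon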